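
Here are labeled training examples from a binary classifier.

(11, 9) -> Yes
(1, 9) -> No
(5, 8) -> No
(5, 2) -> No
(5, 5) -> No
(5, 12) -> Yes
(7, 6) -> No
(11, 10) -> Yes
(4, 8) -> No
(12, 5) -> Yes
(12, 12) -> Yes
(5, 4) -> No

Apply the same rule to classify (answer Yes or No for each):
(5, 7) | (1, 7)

The pattern is that an item is 'Yes' exactly when: sum ≥ 17.
(5, 7) — 5+7 = 12, hence No.
(1, 7) — 1+7 = 8, hence No.

No, No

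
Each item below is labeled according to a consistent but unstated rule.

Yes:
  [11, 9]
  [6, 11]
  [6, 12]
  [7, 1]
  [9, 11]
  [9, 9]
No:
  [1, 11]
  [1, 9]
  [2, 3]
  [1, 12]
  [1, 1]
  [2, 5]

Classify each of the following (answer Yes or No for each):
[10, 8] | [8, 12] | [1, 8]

The classifier is using: first ≥ 3.
[10, 8]: first 10, meets the rule → Yes.
[8, 12]: first 8, meets the rule → Yes.
[1, 8]: first 1, lacks this property → No.

Yes, Yes, No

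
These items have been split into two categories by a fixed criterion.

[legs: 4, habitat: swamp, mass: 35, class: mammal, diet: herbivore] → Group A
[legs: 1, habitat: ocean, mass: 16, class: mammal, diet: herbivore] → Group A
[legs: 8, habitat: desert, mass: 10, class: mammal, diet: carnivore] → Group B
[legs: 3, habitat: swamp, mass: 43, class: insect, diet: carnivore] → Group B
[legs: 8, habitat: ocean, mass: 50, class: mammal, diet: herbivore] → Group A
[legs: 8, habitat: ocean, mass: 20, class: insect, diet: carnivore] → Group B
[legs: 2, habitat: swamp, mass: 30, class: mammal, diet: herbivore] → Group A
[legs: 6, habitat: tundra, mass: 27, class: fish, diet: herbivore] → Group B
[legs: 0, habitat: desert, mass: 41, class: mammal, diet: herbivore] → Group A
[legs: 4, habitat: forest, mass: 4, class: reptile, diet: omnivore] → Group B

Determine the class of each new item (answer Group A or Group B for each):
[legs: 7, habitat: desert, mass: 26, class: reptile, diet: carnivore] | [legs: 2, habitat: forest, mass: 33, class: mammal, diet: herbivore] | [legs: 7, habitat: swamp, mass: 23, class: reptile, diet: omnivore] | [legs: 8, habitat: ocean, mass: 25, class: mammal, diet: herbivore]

Group B, Group A, Group B, Group A

All 'Group A' examples share one property — diet is herbivore AND class is mammal — and every 'Group B' example lacks it.
Group B: [legs: 7, habitat: desert, mass: 26, class: reptile, diet: carnivore], since diet is carnivore, class is reptile.
Group A: [legs: 2, habitat: forest, mass: 33, class: mammal, diet: herbivore], since diet is herbivore, class is mammal.
Group B: [legs: 7, habitat: swamp, mass: 23, class: reptile, diet: omnivore], since diet is omnivore, class is reptile.
Group A: [legs: 8, habitat: ocean, mass: 25, class: mammal, diet: herbivore], since diet is herbivore, class is mammal.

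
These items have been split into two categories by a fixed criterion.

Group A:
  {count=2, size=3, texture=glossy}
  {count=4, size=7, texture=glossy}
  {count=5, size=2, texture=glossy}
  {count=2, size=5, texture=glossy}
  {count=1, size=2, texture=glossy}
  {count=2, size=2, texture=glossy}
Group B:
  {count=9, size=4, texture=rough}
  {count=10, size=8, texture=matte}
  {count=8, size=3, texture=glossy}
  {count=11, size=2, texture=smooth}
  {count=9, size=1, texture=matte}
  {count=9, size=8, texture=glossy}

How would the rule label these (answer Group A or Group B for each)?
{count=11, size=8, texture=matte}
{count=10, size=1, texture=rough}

Group B, Group B

The simplest hypothesis consistent with all the labels is: count ≤ 5.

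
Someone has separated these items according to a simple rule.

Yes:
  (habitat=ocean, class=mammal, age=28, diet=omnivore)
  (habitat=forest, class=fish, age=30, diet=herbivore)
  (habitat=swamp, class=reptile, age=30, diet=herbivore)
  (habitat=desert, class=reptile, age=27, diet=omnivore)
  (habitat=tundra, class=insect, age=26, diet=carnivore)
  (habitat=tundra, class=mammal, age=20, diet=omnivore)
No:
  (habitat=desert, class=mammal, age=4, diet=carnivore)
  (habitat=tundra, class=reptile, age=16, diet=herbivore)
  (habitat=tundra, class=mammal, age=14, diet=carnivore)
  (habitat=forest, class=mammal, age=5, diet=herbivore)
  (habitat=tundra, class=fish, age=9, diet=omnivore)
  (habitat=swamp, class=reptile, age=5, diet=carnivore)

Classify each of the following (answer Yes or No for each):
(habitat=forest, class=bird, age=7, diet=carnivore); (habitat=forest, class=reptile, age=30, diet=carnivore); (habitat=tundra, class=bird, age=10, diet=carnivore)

No, Yes, No

The distinguishing property — age ≥ 20 — holds for all the 'Yes' cases and none of the 'No' cases.
(habitat=forest, class=bird, age=7, diet=carnivore) — age = 7, hence No. (habitat=forest, class=reptile, age=30, diet=carnivore) — age = 30, hence Yes. (habitat=tundra, class=bird, age=10, diet=carnivore) — age = 10, hence No.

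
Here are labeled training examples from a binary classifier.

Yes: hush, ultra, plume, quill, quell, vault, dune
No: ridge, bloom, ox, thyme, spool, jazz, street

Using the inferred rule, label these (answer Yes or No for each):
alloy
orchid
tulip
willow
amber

A rule that fits every label: contains 'u' — true of each 'Yes' example, false of each 'No' one.
alloy: no 'u', lacks this property → No.
orchid: no 'u', lacks this property → No.
tulip: has 'u', satisfies this → Yes.
willow: no 'u', lacks this property → No.
amber: no 'u', lacks this property → No.

No, No, Yes, No, No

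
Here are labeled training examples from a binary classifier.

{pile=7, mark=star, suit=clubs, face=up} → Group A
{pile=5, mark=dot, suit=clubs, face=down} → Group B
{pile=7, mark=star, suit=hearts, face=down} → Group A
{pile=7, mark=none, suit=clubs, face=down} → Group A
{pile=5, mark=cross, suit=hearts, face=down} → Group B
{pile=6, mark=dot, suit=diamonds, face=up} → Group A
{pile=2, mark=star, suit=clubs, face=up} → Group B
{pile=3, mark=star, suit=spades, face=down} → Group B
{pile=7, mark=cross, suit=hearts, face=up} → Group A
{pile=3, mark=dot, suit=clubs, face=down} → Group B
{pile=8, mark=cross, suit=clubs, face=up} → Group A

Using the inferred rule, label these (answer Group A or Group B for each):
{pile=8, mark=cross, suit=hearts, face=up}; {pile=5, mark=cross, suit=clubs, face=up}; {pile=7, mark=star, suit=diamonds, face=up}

The common property of the 'Group A' items is: pile ≥ 6. No 'Group B' item has it.
Group A: {pile=8, mark=cross, suit=hearts, face=up}, since pile = 8.
Group B: {pile=5, mark=cross, suit=clubs, face=up}, since pile = 5.
Group A: {pile=7, mark=star, suit=diamonds, face=up}, since pile = 7.

Group A, Group B, Group A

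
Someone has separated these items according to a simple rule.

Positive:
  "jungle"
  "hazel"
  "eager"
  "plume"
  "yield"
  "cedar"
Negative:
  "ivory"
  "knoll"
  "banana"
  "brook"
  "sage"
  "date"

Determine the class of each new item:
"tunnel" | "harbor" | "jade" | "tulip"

A rule that fits every label: length ≥ 5 AND contains 'e' — true of each 'Positive' example, false of each 'Negative' one.

Positive, Negative, Negative, Negative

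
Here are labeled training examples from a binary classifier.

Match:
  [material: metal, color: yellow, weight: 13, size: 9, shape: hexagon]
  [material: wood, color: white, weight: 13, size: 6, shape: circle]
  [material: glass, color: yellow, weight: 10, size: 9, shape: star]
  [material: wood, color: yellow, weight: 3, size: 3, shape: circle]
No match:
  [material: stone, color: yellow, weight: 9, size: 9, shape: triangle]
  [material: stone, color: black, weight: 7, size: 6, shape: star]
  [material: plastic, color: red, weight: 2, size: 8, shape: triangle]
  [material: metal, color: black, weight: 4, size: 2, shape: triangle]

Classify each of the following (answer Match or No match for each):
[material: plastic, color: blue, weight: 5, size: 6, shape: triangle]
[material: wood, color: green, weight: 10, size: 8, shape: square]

A rule that fits every label: shape is circle OR weight ≥ 10 — true of each 'Match' example, false of each 'No match' one.
[material: plastic, color: blue, weight: 5, size: 6, shape: triangle]: shape is triangle, weight = 5 — does not fit, so No match. [material: wood, color: green, weight: 10, size: 8, shape: square]: shape is square, weight = 10 — has this property, so Match.

No match, Match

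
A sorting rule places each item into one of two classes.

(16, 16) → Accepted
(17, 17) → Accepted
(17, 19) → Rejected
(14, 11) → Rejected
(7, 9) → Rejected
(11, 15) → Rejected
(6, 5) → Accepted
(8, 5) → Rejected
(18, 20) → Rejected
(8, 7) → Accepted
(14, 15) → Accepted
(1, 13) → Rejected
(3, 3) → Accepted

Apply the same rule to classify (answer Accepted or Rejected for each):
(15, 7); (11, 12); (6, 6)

Rejected, Accepted, Accepted

The pattern is that an item is 'Accepted' exactly when: |first − second| ≤ 1.
(15, 7): |15−7| = 8, doesn't qualify → Rejected. (11, 12): |11−12| = 1, passes → Accepted. (6, 6): |6−6| = 0, passes → Accepted.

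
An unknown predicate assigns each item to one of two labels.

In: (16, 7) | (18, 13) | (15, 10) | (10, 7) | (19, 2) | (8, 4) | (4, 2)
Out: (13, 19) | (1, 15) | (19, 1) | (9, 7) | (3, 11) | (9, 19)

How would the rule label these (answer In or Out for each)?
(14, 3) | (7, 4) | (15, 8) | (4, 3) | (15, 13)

In, In, In, In, Out

'In' ⟺ product is even.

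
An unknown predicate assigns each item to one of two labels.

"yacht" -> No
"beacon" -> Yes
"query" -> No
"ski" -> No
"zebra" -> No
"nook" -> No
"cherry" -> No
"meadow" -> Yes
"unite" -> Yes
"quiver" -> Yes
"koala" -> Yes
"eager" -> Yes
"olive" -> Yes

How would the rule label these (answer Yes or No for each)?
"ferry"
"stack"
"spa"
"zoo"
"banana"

The simplest hypothesis consistent with all the labels is: has ≥ 3 vowels.
"ferry": 1 vowel — fails this test, so No.
"stack": 1 vowel — fails this test, so No.
"spa": 1 vowel — fails this test, so No.
"zoo": 2 vowels — fails this test, so No.
"banana": 3 vowels — has this property, so Yes.

No, No, No, No, Yes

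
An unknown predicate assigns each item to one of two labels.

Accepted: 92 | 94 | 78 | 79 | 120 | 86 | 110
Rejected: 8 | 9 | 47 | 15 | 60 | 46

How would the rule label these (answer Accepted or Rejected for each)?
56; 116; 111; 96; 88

Rejected, Accepted, Accepted, Accepted, Accepted

The simplest hypothesis consistent with all the labels is: at least 78.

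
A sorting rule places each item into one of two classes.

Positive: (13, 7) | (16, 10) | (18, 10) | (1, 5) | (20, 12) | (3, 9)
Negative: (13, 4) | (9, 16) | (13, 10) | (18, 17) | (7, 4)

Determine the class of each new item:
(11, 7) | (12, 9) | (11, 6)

The pattern is that an item is 'Positive' exactly when: sum is even.
(11, 7): Positive (11+7 = 18).
(12, 9): Negative (12+9 = 21).
(11, 6): Negative (11+6 = 17).

Positive, Negative, Negative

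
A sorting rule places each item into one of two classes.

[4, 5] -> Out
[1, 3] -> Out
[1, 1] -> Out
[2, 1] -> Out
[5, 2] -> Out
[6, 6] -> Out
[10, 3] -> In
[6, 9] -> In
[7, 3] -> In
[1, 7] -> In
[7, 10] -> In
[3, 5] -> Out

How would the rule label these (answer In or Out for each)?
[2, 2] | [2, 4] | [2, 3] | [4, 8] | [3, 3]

Out, Out, Out, In, Out

The common property of the 'In' items is: max ≥ 7. No 'Out' item has it.
Out: [2, 2], since max 2. Out: [2, 4], since max 4. Out: [2, 3], since max 3. In: [4, 8], since max 8. Out: [3, 3], since max 3.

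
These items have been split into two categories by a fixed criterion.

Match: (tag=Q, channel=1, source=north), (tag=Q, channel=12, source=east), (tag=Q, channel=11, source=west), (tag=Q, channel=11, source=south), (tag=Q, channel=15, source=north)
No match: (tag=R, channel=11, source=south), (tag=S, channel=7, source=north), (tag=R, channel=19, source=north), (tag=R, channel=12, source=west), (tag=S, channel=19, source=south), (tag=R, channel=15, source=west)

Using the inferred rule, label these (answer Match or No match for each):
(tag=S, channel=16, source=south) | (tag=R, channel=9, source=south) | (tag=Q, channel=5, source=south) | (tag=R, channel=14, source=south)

No match, No match, Match, No match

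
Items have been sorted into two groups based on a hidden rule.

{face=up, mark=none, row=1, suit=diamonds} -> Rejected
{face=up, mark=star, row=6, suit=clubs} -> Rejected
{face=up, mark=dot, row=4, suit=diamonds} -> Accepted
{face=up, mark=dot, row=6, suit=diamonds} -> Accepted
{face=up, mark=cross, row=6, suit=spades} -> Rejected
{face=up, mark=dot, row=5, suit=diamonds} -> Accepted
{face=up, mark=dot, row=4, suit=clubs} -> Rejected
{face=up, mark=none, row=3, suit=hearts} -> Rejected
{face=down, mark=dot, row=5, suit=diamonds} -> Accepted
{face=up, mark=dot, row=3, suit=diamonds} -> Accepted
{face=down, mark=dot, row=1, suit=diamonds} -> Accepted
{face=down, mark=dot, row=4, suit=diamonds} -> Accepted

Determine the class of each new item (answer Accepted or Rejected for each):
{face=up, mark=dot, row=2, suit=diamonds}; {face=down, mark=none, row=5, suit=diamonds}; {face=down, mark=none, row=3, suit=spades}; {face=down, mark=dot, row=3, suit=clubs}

One predicate separates the groups cleanly: suit is diamonds AND mark is dot.
{face=up, mark=dot, row=2, suit=diamonds}: suit is diamonds, mark is dot, fits → Accepted.
{face=down, mark=none, row=5, suit=diamonds}: suit is diamonds, mark is none, doesn't match → Rejected.
{face=down, mark=none, row=3, suit=spades}: suit is spades, mark is none, doesn't match → Rejected.
{face=down, mark=dot, row=3, suit=clubs}: suit is clubs, mark is dot, doesn't match → Rejected.

Accepted, Rejected, Rejected, Rejected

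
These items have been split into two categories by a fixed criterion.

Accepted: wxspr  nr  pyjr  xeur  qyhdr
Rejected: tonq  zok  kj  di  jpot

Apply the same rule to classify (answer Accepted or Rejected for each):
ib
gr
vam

Rejected, Accepted, Rejected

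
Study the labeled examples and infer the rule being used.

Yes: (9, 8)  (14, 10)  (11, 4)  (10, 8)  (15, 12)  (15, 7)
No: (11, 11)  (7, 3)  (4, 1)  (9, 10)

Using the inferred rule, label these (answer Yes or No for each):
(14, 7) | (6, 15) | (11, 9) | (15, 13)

The distinguishing property — first > second AND sum ≥ 15 — holds for all the 'Yes' cases and none of the 'No' cases.
Yes: (14, 7), since 14 > 7, 14+7 = 21.
No: (6, 15), since 6 < 15, 6+15 = 21.
Yes: (11, 9), since 11 > 9, 11+9 = 20.
Yes: (15, 13), since 15 > 13, 15+13 = 28.

Yes, No, Yes, Yes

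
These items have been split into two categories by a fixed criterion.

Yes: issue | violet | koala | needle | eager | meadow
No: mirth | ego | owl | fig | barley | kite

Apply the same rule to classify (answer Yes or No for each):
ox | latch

The simplest hypothesis consistent with all the labels is: has ≥ 3 vowels.

No, No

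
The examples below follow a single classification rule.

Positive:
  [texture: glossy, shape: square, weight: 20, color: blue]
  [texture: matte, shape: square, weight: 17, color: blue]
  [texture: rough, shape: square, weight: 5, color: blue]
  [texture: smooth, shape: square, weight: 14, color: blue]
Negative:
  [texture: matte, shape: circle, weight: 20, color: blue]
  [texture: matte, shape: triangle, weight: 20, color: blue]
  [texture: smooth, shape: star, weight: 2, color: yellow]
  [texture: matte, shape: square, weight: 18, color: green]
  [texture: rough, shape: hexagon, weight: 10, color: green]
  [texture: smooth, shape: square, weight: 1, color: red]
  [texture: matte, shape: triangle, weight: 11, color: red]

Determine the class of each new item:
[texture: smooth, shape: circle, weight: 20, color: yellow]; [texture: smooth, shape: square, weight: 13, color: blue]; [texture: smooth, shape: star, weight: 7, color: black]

Negative, Positive, Negative

One predicate separates the groups cleanly: color is blue AND shape is square.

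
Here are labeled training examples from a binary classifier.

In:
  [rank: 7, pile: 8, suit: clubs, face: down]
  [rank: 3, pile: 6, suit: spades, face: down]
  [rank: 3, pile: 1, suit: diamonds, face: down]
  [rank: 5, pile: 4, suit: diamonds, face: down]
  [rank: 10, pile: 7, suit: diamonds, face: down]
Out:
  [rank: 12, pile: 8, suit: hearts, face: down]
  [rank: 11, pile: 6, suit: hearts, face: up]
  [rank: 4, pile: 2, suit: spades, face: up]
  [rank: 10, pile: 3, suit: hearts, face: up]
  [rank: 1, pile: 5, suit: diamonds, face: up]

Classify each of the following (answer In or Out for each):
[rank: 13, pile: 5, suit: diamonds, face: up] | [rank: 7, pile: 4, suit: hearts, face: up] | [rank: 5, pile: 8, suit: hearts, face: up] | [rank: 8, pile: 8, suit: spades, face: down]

Every 'In' example satisfies: face is down AND rank ≤ 10. None of the 'Out' examples do.
Out: [rank: 13, pile: 5, suit: diamonds, face: up], since face is up, rank = 13.
Out: [rank: 7, pile: 4, suit: hearts, face: up], since face is up, rank = 7.
Out: [rank: 5, pile: 8, suit: hearts, face: up], since face is up, rank = 5.
In: [rank: 8, pile: 8, suit: spades, face: down], since face is down, rank = 8.

Out, Out, Out, In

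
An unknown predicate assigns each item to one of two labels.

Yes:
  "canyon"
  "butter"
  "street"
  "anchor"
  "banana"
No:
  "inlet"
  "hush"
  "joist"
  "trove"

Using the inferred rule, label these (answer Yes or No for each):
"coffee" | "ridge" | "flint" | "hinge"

Yes, No, No, No

The pattern is that an item is 'Yes' exactly when: length 6.
Yes: "coffee", since length 6. No: "ridge", since length 5. No: "flint", since length 5. No: "hinge", since length 5.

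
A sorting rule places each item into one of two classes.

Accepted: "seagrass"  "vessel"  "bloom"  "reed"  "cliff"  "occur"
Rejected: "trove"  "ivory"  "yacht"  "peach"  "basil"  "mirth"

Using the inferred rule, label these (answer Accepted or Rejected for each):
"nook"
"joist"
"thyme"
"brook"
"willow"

Every 'Accepted' example satisfies: has a double letter. None of the 'Rejected' examples do.
"nook": 'oo' doubled — meets the rule, so Accepted. "joist": no doubled letter — doesn't qualify, so Rejected. "thyme": no doubled letter — doesn't qualify, so Rejected. "brook": 'oo' doubled — meets the rule, so Accepted. "willow": 'll' doubled — meets the rule, so Accepted.

Accepted, Rejected, Rejected, Accepted, Accepted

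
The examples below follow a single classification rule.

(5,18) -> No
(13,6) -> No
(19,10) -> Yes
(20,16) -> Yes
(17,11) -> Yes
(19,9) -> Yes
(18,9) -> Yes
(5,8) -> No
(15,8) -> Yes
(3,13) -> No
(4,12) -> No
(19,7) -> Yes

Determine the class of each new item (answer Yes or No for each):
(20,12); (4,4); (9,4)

One predicate separates the groups cleanly: first ≥ 15.

Yes, No, No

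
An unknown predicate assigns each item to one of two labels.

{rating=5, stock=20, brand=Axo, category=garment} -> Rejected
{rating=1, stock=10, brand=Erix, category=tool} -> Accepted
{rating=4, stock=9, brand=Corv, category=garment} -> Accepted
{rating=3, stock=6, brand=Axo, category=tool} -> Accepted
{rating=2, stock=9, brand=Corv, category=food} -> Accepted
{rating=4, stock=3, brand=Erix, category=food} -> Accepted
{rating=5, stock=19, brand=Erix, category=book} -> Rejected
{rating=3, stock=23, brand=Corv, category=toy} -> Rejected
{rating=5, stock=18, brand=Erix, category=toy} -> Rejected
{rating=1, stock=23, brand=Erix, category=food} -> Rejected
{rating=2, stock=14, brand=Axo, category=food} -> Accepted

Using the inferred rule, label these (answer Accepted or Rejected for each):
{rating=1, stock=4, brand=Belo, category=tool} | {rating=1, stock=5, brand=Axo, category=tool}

A rule that fits every label: stock ≤ 14 — true of each 'Accepted' example, false of each 'Rejected' one.
{rating=1, stock=4, brand=Belo, category=tool}: stock = 4, qualifies → Accepted. {rating=1, stock=5, brand=Axo, category=tool}: stock = 5, qualifies → Accepted.

Accepted, Accepted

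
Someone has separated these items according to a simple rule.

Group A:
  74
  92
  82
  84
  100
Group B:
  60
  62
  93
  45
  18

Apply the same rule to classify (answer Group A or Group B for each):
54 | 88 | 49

A rule that fits every label: even AND at least 74 — true of each 'Group A' example, false of each 'Group B' one.
54: Group B (54 is even, 54 < 74). 88: Group A (88 is even, 88 ≥ 74). 49: Group B (49 is odd, 49 < 74).

Group B, Group A, Group B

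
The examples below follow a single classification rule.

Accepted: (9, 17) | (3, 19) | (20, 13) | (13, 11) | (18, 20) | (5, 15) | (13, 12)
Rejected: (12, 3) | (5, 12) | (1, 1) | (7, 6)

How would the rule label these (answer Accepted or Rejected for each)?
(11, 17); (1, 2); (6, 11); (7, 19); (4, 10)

Accepted, Rejected, Rejected, Accepted, Rejected

The common property of the 'Accepted' items is: sum ≥ 20. No 'Rejected' item has it.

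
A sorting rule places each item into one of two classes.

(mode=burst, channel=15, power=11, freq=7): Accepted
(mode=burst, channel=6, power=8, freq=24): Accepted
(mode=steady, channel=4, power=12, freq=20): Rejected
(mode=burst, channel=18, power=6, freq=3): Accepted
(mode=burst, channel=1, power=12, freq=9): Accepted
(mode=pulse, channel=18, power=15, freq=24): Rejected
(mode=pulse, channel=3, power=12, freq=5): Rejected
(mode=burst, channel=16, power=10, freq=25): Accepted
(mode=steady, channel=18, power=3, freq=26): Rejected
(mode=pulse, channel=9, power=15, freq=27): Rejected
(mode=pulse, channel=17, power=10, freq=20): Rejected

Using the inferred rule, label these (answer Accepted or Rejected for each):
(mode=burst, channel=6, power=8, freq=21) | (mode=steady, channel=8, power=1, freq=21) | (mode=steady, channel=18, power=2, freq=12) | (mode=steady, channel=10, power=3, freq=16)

The common property of the 'Accepted' items is: mode is burst. No 'Rejected' item has it.
(mode=burst, channel=6, power=8, freq=21): Accepted (mode is burst). (mode=steady, channel=8, power=1, freq=21): Rejected (mode is steady). (mode=steady, channel=18, power=2, freq=12): Rejected (mode is steady). (mode=steady, channel=10, power=3, freq=16): Rejected (mode is steady).

Accepted, Rejected, Rejected, Rejected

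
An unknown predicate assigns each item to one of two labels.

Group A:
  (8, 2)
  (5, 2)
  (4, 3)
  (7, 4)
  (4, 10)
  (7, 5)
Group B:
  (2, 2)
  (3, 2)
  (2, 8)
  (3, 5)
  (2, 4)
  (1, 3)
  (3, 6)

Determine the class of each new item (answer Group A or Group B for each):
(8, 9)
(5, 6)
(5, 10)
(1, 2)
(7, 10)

Group A, Group A, Group A, Group B, Group A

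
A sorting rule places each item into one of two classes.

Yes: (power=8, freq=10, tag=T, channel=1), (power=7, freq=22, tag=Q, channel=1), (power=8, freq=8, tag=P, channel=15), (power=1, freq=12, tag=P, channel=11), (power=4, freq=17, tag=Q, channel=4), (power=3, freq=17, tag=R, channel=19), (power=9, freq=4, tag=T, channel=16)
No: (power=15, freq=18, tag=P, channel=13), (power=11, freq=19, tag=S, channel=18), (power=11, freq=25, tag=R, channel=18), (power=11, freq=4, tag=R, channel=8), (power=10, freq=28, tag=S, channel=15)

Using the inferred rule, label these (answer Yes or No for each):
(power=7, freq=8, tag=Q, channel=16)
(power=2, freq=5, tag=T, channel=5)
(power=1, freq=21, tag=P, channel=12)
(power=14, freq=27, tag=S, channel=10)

The pattern is that an item is 'Yes' exactly when: power ≤ 9.
(power=7, freq=8, tag=Q, channel=16): power = 7, matches → Yes. (power=2, freq=5, tag=T, channel=5): power = 2, matches → Yes. (power=1, freq=21, tag=P, channel=12): power = 1, matches → Yes. (power=14, freq=27, tag=S, channel=10): power = 14, fails the rule → No.

Yes, Yes, Yes, No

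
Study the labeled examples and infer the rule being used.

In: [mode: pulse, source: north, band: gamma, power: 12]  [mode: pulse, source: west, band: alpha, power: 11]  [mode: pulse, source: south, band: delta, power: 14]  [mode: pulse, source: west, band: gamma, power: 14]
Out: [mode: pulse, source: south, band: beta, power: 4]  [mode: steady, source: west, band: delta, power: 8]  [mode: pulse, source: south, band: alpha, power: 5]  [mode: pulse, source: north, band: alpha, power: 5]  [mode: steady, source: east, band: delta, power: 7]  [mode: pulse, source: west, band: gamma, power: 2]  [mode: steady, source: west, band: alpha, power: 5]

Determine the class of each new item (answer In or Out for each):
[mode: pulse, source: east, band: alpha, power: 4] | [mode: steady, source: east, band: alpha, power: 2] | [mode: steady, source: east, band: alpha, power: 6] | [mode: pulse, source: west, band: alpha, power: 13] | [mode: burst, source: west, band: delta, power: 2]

A rule that fits every label: power ≥ 11 — true of each 'In' example, false of each 'Out' one.
Out: [mode: pulse, source: east, band: alpha, power: 4], since power = 4.
Out: [mode: steady, source: east, band: alpha, power: 2], since power = 2.
Out: [mode: steady, source: east, band: alpha, power: 6], since power = 6.
In: [mode: pulse, source: west, band: alpha, power: 13], since power = 13.
Out: [mode: burst, source: west, band: delta, power: 2], since power = 2.

Out, Out, Out, In, Out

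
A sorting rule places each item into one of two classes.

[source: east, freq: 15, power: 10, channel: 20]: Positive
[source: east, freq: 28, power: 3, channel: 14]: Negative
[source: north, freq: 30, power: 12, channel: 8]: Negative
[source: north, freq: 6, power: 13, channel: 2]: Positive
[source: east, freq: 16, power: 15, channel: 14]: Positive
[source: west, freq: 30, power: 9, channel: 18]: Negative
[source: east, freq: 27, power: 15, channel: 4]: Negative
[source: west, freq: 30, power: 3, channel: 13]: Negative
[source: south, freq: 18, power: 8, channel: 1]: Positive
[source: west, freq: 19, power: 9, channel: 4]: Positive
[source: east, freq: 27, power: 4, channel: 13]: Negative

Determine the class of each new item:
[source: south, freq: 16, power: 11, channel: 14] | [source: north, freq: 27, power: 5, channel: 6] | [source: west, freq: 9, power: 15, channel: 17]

Positive, Negative, Positive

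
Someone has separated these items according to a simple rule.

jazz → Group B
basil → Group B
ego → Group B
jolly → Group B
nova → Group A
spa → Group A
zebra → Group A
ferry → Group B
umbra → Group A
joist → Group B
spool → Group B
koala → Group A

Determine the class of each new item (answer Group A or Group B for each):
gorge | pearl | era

Group B, Group B, Group A

The simplest hypothesis consistent with all the labels is: ends with 'a'.
gorge → ends with 'e' → Group B.
pearl → ends with 'l' → Group B.
era → ends with 'a' → Group A.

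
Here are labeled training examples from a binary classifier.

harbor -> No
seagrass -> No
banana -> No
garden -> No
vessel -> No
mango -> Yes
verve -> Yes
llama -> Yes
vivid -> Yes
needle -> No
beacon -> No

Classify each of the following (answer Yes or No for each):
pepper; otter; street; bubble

No, Yes, No, No

Rule: odd length. This holds for each 'Yes' example and fails for each 'No' one.
pepper: length 6, does not pass → No. otter: length 5, checks out → Yes. street: length 6, does not pass → No. bubble: length 6, does not pass → No.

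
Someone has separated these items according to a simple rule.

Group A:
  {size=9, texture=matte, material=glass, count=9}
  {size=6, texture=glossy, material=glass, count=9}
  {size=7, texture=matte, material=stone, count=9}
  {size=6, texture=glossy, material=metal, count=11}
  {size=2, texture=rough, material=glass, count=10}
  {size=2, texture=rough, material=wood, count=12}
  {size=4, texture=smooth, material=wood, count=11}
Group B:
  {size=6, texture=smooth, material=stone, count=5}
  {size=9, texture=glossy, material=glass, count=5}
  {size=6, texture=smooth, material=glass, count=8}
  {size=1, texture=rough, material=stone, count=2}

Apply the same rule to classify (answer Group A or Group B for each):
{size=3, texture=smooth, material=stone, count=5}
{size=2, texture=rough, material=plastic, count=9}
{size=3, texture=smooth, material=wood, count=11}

The pattern is that an item is 'Group A' exactly when: count ≥ 9.

Group B, Group A, Group A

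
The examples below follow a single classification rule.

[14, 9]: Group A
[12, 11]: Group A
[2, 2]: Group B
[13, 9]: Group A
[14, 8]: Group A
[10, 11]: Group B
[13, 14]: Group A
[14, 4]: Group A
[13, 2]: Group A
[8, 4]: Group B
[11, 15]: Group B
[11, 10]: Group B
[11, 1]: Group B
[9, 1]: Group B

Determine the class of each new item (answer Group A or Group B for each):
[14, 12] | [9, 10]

Group A, Group B

A rule that fits every label: first ≥ 12 — true of each 'Group A' example, false of each 'Group B' one.
[14, 12]: Group A (first 14). [9, 10]: Group B (first 9).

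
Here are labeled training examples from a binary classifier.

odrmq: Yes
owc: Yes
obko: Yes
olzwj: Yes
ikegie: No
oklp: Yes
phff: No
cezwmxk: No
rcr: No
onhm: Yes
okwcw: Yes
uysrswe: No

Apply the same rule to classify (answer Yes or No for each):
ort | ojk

Yes, Yes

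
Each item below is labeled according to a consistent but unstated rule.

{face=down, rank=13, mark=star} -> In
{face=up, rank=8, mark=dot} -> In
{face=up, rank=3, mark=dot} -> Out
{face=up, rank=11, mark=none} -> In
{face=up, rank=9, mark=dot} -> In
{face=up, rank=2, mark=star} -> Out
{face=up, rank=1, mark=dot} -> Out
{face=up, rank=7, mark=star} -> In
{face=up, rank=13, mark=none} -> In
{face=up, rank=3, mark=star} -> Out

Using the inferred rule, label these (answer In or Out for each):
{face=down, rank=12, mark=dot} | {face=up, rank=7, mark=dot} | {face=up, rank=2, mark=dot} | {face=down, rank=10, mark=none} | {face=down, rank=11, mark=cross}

In, In, Out, In, In

All 'In' examples share one property — rank ≥ 7 — and every 'Out' example lacks it.
{face=down, rank=12, mark=dot} — rank = 12, hence In. {face=up, rank=7, mark=dot} — rank = 7, hence In. {face=up, rank=2, mark=dot} — rank = 2, hence Out. {face=down, rank=10, mark=none} — rank = 10, hence In. {face=down, rank=11, mark=cross} — rank = 11, hence In.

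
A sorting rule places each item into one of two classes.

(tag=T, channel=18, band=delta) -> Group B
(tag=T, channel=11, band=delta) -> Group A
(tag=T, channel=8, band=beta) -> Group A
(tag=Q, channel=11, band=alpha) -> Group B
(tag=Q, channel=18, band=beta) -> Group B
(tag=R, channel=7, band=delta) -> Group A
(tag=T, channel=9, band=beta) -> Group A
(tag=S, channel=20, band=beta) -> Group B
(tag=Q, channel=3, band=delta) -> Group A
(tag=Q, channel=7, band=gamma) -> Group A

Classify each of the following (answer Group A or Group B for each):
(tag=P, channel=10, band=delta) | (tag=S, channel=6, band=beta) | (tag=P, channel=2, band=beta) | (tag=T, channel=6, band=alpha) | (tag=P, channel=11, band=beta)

Group A, Group A, Group A, Group B, Group A

The pattern is that an item is 'Group A' exactly when: band is not alpha AND channel ≤ 11.
(tag=P, channel=10, band=delta) — band is delta, channel = 10, hence Group A. (tag=S, channel=6, band=beta) — band is beta, channel = 6, hence Group A. (tag=P, channel=2, band=beta) — band is beta, channel = 2, hence Group A. (tag=T, channel=6, band=alpha) — band is alpha, channel = 6, hence Group B. (tag=P, channel=11, band=beta) — band is beta, channel = 11, hence Group A.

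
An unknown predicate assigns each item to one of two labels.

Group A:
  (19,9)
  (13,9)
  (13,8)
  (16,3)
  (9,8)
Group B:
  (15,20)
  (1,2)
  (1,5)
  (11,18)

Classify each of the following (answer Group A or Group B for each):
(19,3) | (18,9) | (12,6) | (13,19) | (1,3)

Group A, Group A, Group A, Group B, Group B

The distinguishing property — first > second — holds for all the 'Group A' cases and none of the 'Group B' cases.
(19,3) → 19 > 3 → Group A. (18,9) → 18 > 9 → Group A. (12,6) → 12 > 6 → Group A. (13,19) → 13 < 19 → Group B. (1,3) → 1 < 3 → Group B.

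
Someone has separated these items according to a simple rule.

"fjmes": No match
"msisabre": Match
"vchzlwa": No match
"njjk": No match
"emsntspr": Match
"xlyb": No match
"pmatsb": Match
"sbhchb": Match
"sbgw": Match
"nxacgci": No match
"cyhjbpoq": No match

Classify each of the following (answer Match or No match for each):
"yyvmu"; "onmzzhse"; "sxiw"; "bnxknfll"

No match, Match, Match, No match

'Match' ⟺ even length AND contains 's'.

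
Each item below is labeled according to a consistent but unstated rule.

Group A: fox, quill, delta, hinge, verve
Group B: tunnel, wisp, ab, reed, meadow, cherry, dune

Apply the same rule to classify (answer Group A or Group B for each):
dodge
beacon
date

Group A, Group B, Group B

Every 'Group A' example satisfies: odd length. None of the 'Group B' examples do.
dodge → length 5 → Group A. beacon → length 6 → Group B. date → length 4 → Group B.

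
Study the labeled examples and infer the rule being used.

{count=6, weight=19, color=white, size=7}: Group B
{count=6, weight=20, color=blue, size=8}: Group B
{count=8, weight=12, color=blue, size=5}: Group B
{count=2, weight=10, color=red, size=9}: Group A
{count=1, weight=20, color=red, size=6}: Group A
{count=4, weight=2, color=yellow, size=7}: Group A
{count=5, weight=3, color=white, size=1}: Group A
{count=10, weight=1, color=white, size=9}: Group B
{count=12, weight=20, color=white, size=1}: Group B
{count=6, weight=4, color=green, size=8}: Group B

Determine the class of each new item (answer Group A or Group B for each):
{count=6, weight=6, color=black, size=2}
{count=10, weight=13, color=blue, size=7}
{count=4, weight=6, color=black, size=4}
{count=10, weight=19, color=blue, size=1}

The classifier is using: count ≤ 5.
{count=6, weight=6, color=black, size=2} → count = 6 → Group B.
{count=10, weight=13, color=blue, size=7} → count = 10 → Group B.
{count=4, weight=6, color=black, size=4} → count = 4 → Group A.
{count=10, weight=19, color=blue, size=1} → count = 10 → Group B.

Group B, Group B, Group A, Group B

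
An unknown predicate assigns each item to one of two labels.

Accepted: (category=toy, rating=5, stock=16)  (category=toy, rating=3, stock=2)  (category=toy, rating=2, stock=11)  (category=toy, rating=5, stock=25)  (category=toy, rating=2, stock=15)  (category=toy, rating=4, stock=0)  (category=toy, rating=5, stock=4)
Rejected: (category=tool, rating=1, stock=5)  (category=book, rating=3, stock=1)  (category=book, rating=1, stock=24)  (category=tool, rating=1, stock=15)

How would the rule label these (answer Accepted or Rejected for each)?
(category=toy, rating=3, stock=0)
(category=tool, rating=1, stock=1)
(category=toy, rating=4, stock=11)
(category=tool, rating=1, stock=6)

Accepted, Rejected, Accepted, Rejected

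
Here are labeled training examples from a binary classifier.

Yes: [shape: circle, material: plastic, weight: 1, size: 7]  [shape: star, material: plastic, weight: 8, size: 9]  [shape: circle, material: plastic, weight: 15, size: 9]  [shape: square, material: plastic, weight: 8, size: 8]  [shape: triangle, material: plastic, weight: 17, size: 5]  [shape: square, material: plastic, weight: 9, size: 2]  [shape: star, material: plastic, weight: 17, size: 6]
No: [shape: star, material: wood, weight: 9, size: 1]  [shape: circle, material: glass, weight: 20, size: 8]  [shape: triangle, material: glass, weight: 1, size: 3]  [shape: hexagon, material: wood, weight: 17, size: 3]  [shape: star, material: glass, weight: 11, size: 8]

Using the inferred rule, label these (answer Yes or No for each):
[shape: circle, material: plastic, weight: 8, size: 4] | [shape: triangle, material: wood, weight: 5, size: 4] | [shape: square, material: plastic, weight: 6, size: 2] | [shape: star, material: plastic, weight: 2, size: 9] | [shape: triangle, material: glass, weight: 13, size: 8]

Yes, No, Yes, Yes, No

The pattern is that an item is 'Yes' exactly when: material is plastic.
[shape: circle, material: plastic, weight: 8, size: 4]: material is plastic, satisfies this → Yes.
[shape: triangle, material: wood, weight: 5, size: 4]: material is wood, fails the rule → No.
[shape: square, material: plastic, weight: 6, size: 2]: material is plastic, satisfies this → Yes.
[shape: star, material: plastic, weight: 2, size: 9]: material is plastic, satisfies this → Yes.
[shape: triangle, material: glass, weight: 13, size: 8]: material is glass, fails the rule → No.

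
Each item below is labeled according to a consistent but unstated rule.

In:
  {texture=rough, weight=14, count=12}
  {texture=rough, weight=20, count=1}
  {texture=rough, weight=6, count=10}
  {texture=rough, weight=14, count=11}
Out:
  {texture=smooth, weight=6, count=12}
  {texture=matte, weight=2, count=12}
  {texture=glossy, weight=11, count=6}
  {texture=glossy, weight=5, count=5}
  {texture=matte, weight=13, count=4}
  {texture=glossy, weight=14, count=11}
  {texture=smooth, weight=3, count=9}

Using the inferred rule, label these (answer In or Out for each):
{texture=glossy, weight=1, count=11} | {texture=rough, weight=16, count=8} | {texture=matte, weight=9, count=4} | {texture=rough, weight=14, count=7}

Out, In, Out, In

One predicate separates the groups cleanly: texture is rough.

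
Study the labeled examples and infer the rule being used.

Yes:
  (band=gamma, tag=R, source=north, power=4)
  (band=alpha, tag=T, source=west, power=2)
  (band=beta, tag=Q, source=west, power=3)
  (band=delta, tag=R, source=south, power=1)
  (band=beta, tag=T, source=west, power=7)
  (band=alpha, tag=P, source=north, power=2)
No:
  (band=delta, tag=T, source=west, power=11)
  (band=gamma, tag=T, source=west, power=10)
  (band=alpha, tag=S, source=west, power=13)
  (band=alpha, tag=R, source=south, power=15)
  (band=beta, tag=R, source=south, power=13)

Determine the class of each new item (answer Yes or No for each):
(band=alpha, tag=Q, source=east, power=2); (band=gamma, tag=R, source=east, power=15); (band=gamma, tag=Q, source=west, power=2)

The simplest hypothesis consistent with all the labels is: power ≤ 7.
(band=alpha, tag=Q, source=east, power=2) → power = 2 → Yes. (band=gamma, tag=R, source=east, power=15) → power = 15 → No. (band=gamma, tag=Q, source=west, power=2) → power = 2 → Yes.

Yes, No, Yes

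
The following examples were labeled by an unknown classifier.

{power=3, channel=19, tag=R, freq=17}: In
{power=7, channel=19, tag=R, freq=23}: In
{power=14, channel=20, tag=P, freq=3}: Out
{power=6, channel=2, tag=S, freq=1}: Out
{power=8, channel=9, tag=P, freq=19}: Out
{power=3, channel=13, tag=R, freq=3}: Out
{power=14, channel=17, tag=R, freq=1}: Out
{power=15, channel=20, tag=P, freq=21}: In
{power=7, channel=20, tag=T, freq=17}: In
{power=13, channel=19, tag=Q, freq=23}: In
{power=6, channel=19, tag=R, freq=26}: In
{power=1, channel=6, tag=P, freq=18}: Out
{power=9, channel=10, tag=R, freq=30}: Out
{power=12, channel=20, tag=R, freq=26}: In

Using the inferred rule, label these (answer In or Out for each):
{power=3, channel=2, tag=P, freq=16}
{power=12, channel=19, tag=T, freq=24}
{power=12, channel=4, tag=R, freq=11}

Out, In, Out

A rule that fits every label: channel ≥ 13 AND freq ≥ 17 — true of each 'In' example, false of each 'Out' one.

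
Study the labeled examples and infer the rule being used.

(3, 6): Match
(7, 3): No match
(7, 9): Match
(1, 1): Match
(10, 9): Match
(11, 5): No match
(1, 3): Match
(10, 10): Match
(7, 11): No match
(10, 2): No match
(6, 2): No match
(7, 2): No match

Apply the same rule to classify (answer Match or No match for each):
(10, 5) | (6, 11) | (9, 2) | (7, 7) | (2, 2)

No match, No match, No match, Match, Match

All 'Match' examples share one property — |first − second| ≤ 3 — and every 'No match' example lacks it.
(10, 5): |10−5| = 5, lacks this property → No match.
(6, 11): |6−11| = 5, lacks this property → No match.
(9, 2): |9−2| = 7, lacks this property → No match.
(7, 7): |7−7| = 0, matches → Match.
(2, 2): |2−2| = 0, matches → Match.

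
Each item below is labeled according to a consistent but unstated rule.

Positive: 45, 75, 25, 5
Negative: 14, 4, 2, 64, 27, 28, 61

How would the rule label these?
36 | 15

Negative, Positive

Every 'Positive' example satisfies: multiple of 5. None of the 'Negative' examples do.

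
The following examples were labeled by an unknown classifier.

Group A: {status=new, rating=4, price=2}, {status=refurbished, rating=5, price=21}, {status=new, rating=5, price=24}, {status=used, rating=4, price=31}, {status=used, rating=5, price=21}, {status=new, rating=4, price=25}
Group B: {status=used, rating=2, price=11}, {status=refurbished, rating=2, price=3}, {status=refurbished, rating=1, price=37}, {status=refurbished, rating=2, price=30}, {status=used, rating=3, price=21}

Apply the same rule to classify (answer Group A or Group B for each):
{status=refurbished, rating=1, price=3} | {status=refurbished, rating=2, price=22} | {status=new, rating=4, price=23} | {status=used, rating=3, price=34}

Group B, Group B, Group A, Group B

The pattern is that an item is 'Group A' exactly when: rating ≥ 4.
{status=refurbished, rating=1, price=3}: Group B (rating = 1).
{status=refurbished, rating=2, price=22}: Group B (rating = 2).
{status=new, rating=4, price=23}: Group A (rating = 4).
{status=used, rating=3, price=34}: Group B (rating = 3).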